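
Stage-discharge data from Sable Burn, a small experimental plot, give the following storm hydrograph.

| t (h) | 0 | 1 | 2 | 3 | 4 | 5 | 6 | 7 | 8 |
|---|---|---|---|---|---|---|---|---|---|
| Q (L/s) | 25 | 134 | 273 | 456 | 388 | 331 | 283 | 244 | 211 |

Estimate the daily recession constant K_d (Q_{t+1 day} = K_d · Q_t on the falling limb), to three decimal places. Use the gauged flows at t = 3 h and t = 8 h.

K_d ≈ 0.025

Between t = 3 h and t = 8 h the flow falls from 456 to 211 L/s over 5×1 h = 5 h.
Per-interval ratio K = (211/456)^(1/5) = 0.8572; K_d = K^(24/1) = 0.025.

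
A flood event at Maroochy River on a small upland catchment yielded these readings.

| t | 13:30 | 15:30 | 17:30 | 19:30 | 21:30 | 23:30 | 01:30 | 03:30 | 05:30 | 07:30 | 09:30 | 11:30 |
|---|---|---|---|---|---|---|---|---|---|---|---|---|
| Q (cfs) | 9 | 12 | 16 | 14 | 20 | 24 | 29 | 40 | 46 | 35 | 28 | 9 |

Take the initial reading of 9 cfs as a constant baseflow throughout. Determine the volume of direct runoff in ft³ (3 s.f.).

Direct-runoff ordinates (Q − Q_b): 0.0, 3.0, 7.0, 5.0, 11.0, 15.0, 20.0, 31.0, 37.0, 26.0, 19.0, 0.0 cfs.
ΣQ_DR = 174.0 cfs.
With Δt = 2 h = 7200 s, V = ΣQ_DR · Δt = 174.0 × 7200 = 1.25 × 10^6 ft³.

V ≈ 1.25 × 10^6 ft³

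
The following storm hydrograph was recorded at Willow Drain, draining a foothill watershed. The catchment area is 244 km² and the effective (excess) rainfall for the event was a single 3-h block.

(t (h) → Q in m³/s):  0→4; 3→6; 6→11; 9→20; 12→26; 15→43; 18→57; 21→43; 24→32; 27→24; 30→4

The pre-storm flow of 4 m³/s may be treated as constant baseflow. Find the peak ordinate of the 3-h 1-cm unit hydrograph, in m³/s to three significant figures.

U_p ≈ 53.0 m³/s

Direct runoff: 0.0, 2.0, 7.0, 16.0, 22.0, 39.0, 53.0, 39.0, 28.0, 20.0, 0.0 m³/s; ΣQ_DR = 226.0 m³/s, peak = 53.0 m³/s.
Runoff depth d = ΣQ_DR·Δt / A = 226.0 × 10800 / (244 km²) = 10.00 mm.
The 1-cm UH is the DRH scaled by (10 mm)/d, so U_p = 53.0 × 10/10.00 = 53.0 m³/s.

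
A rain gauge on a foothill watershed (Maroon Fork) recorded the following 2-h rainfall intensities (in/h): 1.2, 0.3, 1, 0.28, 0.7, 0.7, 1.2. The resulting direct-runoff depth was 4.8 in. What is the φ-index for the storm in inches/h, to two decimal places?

φ ≈ 0.48 in/h

Only the 5 blocks with intensity above φ contribute runoff: 1.2, 1, 0.7, 0.7, 1.2 in/h.
Σ(I−φ)·Δt = d  ⇒  (1.2+1+0.7+0.7+1.2 − 5φ)·2 = 4.8
φ = (4.800 − 4.8/2) / 5 = 0.48 in/h.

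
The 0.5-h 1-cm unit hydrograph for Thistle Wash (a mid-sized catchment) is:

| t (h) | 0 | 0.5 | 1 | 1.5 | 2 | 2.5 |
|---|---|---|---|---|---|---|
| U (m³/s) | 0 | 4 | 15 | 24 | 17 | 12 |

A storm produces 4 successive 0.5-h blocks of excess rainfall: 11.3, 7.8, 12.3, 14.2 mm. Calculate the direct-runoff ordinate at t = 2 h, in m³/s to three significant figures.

Q ≈ 62.1 m³/s

By discrete convolution, Q_j = Σ (P_i / 10 mm) · U_{j−i}.
At t = 2 h (j=4): Q = (11.3/10)·17 + (7.8/10)·24 + (12.3/10)·15 + (14.2/10)·4 = 62.1 m³/s.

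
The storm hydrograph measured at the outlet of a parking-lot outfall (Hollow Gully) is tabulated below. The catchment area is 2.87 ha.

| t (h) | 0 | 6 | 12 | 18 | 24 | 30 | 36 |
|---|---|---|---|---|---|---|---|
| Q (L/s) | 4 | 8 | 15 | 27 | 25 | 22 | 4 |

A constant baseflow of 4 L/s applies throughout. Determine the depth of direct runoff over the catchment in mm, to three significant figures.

Direct runoff: 0.0, 4.0, 11.0, 23.0, 21.0, 18.0, 0.0 L/s; ΣQ_DR = 77.00 L/s.
V = ΣQ_DR · Δt = 77.00 × 21600 s = 1.663 × 10^6 L.
Over A = 2.87 ha, depth = V / A = 58.0 mm.

d ≈ 58.0 mm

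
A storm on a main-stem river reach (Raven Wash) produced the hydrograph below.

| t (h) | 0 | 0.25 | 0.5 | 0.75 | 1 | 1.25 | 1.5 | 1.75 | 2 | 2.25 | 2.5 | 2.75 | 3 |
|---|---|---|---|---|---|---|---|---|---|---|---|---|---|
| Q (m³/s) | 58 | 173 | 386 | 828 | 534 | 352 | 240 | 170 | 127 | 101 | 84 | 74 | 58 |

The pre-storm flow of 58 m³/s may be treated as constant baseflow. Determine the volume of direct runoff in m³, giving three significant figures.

V ≈ 2.19 × 10^6 m³

Direct-runoff ordinates (Q − Q_b): 0.0, 115.0, 328.0, 770.0, 476.0, 294.0, 182.0, 112.0, 69.0, 43.0, 26.0, 16.0, 0.0 m³/s.
ΣQ_DR = 2431 m³/s.
With Δt = 0.25 h = 900 s, V = ΣQ_DR · Δt = 2431 × 900 = 2.19 × 10^6 m³.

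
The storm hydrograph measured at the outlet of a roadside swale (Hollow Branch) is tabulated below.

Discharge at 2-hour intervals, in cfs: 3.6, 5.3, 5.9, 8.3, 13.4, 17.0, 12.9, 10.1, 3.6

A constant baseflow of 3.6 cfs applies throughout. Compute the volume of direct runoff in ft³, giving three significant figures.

V ≈ 3.43 × 10^5 ft³

Direct-runoff ordinates (Q − Q_b): 0.0, 1.7, 2.3, 4.7, 9.8, 13.4, 9.3, 6.5, 0.0 cfs.
ΣQ_DR = 47.70 cfs.
With Δt = 2 h = 7200 s, V = ΣQ_DR · Δt = 47.70 × 7200 = 3.43 × 10^5 ft³.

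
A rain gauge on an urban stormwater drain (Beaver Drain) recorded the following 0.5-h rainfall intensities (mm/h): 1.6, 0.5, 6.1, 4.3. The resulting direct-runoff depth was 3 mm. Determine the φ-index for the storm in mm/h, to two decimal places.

φ ≈ 2.20 mm/h

Only the 2 blocks with intensity above φ contribute runoff: 6.1, 4.3 mm/h.
Σ(I−φ)·Δt = d  ⇒  (6.1+4.3 − 2φ)·0.5 = 3
φ = (10.40 − 3/0.5) / 2 = 2.20 mm/h.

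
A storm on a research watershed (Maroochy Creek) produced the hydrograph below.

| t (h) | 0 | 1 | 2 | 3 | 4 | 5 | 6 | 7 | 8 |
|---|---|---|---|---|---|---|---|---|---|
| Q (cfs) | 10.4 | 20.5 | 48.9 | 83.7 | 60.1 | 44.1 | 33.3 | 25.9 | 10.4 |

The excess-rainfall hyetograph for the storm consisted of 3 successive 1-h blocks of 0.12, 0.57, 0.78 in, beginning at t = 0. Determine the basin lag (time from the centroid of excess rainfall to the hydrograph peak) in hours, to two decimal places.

t_L ≈ 1.05 h

Centroid of excess rainfall: t_c = Σ P_i·t̄_i / ΣP_i = 1.9490 h (block centres at 0.5, 1.5, 2.5 h).
Hydrograph peak occurs at t = 3 h, so basin lag t_L = 3 − 1.9490 = 1.05 h.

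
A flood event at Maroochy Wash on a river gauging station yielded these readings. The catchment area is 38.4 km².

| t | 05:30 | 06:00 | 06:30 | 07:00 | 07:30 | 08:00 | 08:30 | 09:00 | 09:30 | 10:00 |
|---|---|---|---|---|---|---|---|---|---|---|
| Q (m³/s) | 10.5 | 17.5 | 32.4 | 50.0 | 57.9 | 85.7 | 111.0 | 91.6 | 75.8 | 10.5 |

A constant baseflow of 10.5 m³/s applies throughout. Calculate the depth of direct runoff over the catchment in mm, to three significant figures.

d ≈ 20.5 mm

Direct runoff: 0.0, 7.0, 21.9, 39.5, 47.4, 75.2, 100.5, 81.1, 65.3, 0.0 m³/s; ΣQ_DR = 437.9 m³/s.
V = ΣQ_DR · Δt = 437.9 × 1800 s = 7.882 × 10^5 m³.
Over A = 38.4 km², depth = V / A = 20.5 mm.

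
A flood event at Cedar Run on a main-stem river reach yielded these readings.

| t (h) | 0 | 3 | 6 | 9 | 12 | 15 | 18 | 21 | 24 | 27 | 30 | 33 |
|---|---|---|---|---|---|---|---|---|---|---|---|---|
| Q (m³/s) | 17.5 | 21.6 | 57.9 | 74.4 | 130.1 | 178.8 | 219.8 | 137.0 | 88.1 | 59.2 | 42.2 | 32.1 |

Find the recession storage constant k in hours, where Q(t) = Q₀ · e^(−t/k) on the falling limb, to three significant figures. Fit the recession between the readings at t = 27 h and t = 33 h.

k ≈ 9.80 h

On the falling limb, Q drops from 59.2 to 32.1 m³/s between t = 27 h and t = 33 h (Δt = 6 h).
k = −Δt / ln(Q₂/Q₁) = −6 / ln(32.1/59.2) = 9.80 h.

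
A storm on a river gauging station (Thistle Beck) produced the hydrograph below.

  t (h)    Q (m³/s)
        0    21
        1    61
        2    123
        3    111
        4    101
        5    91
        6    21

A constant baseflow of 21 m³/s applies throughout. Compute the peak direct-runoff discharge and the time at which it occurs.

Subtracting baseflow gives direct-runoff ordinates: 0.0, 40.0, 102.0, 90.0, 80.0, 70.0, 0.0 m³/s.
The maximum is 102.0 m³/s, occurring at the reading for t = 2 h.

Q_p = 102.0 m³/s at t = 2 h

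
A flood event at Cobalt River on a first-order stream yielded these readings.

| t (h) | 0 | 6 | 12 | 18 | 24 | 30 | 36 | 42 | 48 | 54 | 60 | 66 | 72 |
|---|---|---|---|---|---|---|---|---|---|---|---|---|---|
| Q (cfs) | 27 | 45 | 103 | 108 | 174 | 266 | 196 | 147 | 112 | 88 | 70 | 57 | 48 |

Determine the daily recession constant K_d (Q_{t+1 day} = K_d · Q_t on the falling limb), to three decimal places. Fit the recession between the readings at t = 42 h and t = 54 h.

K_d ≈ 0.358

Between t = 42 h and t = 54 h the flow falls from 147 to 88 cfs over 2×6 h = 12 h.
Per-interval ratio K = (88/147)^(1/2) = 0.7737; K_d = K^(24/6) = 0.358.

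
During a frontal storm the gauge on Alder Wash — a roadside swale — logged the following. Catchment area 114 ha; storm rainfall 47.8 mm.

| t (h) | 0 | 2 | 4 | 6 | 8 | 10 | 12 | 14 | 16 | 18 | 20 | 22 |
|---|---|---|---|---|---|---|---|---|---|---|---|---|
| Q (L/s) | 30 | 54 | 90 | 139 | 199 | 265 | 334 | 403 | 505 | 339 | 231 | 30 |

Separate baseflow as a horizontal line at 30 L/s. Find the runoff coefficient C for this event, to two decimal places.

ΣQ_DR = 2259 L/s; V = ΣQ_DR·Δt = 1.626 × 10^7 L.
Runoff depth d = V / A = 14.27 mm.
C = d / P = 14.27 / 47.8 = 0.30.

C ≈ 0.30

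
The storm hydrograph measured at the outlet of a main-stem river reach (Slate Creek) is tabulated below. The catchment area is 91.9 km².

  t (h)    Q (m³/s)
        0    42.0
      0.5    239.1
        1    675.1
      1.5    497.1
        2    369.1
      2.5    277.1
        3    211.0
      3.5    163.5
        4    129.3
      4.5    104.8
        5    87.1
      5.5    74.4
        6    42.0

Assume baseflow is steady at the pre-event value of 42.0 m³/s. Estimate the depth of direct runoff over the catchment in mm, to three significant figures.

d ≈ 46.3 mm

Direct runoff: 0.0, 197.1, 633.1, 455.1, 327.1, 235.1, 169.0, 121.5, 87.3, 62.8, 45.1, 32.4, 0.0 m³/s; ΣQ_DR = 2366 m³/s.
V = ΣQ_DR · Δt = 2366 × 1800 s = 4.258 × 10^6 m³.
Over A = 91.9 km², depth = V / A = 46.3 mm.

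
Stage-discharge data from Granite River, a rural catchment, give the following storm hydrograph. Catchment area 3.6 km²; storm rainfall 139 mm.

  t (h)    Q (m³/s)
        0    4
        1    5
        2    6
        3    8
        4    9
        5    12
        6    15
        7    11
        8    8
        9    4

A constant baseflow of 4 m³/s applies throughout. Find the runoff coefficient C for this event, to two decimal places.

C ≈ 0.30

ΣQ_DR = 42.00 m³/s; V = ΣQ_DR·Δt = 1.512 × 10^5 m³.
Runoff depth d = V / A = 42.00 mm.
C = d / P = 42.00 / 139 = 0.30.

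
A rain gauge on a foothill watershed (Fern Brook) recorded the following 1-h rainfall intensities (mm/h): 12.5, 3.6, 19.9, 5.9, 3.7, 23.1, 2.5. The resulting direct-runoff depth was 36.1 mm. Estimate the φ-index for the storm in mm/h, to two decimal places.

φ ≈ 6.47 mm/h

Only the 3 blocks with intensity above φ contribute runoff: 12.5, 19.9, 23.1 mm/h.
Σ(I−φ)·Δt = d  ⇒  (12.5+19.9+23.1 − 3φ)·1 = 36.1
φ = (55.50 − 36.1/1) / 3 = 6.47 mm/h.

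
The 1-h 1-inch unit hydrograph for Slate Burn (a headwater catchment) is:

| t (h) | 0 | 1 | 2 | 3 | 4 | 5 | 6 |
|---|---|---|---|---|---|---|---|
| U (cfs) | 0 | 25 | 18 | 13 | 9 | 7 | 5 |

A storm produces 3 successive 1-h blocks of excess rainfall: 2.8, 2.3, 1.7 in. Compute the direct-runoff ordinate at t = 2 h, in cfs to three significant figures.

Q ≈ 108 cfs

By discrete convolution, Q_j = Σ (P_i / 1 in) · U_{j−i}.
At t = 2 h (j=2): Q = (2.8/1)·18 + (2.3/1)·25 + (1.7/1)·0 = 108 cfs.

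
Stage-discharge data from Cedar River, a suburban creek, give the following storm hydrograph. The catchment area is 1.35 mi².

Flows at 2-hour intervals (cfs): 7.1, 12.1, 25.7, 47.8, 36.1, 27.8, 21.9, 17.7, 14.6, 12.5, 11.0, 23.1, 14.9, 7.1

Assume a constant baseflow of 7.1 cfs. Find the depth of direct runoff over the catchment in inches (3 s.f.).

d ≈ 0.413 in

Direct runoff: 0.0, 5.0, 18.6, 40.7, 29.0, 20.7, 14.8, 10.6, 7.5, 5.4, 3.9, 16.0, 7.8, 0.0 cfs; ΣQ_DR = 180.0 cfs.
V = ΣQ_DR · Δt = 180.0 × 7200 s = 1.296 × 10^6 ft³.
Over A = 1.35 mi², depth = V / A = 0.413 in.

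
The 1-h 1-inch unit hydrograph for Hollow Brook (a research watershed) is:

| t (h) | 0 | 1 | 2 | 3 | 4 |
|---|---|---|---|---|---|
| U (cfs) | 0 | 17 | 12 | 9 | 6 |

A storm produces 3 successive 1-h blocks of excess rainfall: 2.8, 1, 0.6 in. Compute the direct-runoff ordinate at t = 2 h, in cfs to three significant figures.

Q ≈ 50.6 cfs

By discrete convolution, Q_j = Σ (P_i / 1 in) · U_{j−i}.
At t = 2 h (j=2): Q = (2.8/1)·12 + (1/1)·17 + (0.6/1)·0 = 50.6 cfs.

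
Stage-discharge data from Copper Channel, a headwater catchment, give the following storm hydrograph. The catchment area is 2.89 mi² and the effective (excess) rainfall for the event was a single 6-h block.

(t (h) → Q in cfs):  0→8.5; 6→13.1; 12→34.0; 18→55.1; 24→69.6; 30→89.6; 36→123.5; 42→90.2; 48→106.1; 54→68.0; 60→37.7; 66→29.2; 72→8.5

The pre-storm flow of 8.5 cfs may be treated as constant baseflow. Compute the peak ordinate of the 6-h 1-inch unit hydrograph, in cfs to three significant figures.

Direct runoff: 0.0, 4.6, 25.5, 46.6, 61.1, 81.1, 115.0, 81.7, 97.6, 59.5, 29.2, 20.7, 0.0 cfs; ΣQ_DR = 622.6 cfs, peak = 115.0 cfs.
Runoff depth d = ΣQ_DR·Δt / A = 622.6 × 21600 / (2.89 mi²) = 2.003 in.
The 1-inch UH is the DRH scaled by (1 in)/d, so U_p = 115.0 × 1/2.003 = 57.4 cfs.

U_p ≈ 57.4 cfs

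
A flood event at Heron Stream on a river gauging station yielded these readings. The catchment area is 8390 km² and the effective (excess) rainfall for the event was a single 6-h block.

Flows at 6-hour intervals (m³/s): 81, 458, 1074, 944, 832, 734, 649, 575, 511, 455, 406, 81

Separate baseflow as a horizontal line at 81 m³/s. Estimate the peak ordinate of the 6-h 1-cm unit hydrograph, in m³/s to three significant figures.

U_p ≈ 662 m³/s

Direct runoff: 0.0, 377.0, 993.0, 863.0, 751.0, 653.0, 568.0, 494.0, 430.0, 374.0, 325.0, 0.0 m³/s; ΣQ_DR = 5828 m³/s, peak = 993.0 m³/s.
Runoff depth d = ΣQ_DR·Δt / A = 5828 × 21600 / (8390 km²) = 15.00 mm.
The 1-cm UH is the DRH scaled by (10 mm)/d, so U_p = 993.0 × 10/15.00 = 662 m³/s.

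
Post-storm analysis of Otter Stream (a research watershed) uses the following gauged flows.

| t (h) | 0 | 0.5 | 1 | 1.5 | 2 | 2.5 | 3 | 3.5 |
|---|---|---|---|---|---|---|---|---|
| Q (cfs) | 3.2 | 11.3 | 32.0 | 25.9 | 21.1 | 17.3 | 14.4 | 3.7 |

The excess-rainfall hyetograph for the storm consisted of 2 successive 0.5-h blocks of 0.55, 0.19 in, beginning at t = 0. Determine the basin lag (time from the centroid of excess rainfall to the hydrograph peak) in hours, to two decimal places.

t_L ≈ 0.62 h

Centroid of excess rainfall: t_c = Σ P_i·t̄_i / ΣP_i = 0.3784 h (block centres at 0.25, 0.75 h).
Hydrograph peak occurs at t = 1 h, so basin lag t_L = 1 − 0.3784 = 0.62 h.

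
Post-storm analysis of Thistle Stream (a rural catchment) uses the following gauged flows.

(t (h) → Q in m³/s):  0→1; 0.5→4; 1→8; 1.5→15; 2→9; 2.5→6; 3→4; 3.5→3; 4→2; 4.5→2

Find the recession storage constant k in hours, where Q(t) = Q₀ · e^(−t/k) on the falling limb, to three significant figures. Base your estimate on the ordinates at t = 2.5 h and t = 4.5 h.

k ≈ 1.82 h

On the falling limb, Q drops from 6 to 2 m³/s between t = 2.5 h and t = 4.5 h (Δt = 2 h).
k = −Δt / ln(Q₂/Q₁) = −2 / ln(2/6) = 1.82 h.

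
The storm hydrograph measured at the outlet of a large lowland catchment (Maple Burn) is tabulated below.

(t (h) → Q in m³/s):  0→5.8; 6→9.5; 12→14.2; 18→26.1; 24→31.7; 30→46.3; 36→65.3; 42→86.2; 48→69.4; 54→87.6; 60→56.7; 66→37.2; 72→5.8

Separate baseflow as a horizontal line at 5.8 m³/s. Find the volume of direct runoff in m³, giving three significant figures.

V ≈ 1.01 × 10^7 m³

Direct-runoff ordinates (Q − Q_b): 0.0, 3.7, 8.4, 20.3, 25.9, 40.5, 59.5, 80.4, 63.6, 81.8, 50.9, 31.4, 0.0 m³/s.
ΣQ_DR = 466.4 m³/s.
With Δt = 6 h = 21600 s, V = ΣQ_DR · Δt = 466.4 × 21600 = 1.01 × 10^7 m³.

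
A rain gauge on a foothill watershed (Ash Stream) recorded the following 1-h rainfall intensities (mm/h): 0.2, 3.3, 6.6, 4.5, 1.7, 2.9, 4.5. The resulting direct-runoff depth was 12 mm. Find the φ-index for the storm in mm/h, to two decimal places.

φ ≈ 1.96 mm/h

Only the 5 blocks with intensity above φ contribute runoff: 3.3, 6.6, 4.5, 2.9, 4.5 mm/h.
Σ(I−φ)·Δt = d  ⇒  (3.3+6.6+4.5+2.9+4.5 − 5φ)·1 = 12
φ = (21.80 − 12/1) / 5 = 1.96 mm/h.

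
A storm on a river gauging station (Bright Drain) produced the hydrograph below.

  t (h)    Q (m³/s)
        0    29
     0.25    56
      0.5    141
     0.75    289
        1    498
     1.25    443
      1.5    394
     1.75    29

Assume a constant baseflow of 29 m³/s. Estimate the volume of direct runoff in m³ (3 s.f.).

Direct-runoff ordinates (Q − Q_b): 0.0, 27.0, 112.0, 260.0, 469.0, 414.0, 365.0, 0.0 m³/s.
ΣQ_DR = 1647 m³/s.
With Δt = 0.25 h = 900 s, V = ΣQ_DR · Δt = 1647 × 900 = 1.48 × 10^6 m³.

V ≈ 1.48 × 10^6 m³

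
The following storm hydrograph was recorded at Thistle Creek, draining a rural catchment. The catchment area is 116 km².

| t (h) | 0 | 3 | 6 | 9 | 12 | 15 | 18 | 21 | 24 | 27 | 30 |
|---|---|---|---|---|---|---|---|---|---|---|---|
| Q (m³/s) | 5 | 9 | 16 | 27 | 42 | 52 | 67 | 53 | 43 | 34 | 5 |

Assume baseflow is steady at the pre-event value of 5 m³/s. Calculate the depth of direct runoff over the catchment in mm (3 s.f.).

d ≈ 27.7 mm

Direct runoff: 0.0, 4.0, 11.0, 22.0, 37.0, 47.0, 62.0, 48.0, 38.0, 29.0, 0.0 m³/s; ΣQ_DR = 298.0 m³/s.
V = ΣQ_DR · Δt = 298.0 × 10800 s = 3.218 × 10^6 m³.
Over A = 116 km², depth = V / A = 27.7 mm.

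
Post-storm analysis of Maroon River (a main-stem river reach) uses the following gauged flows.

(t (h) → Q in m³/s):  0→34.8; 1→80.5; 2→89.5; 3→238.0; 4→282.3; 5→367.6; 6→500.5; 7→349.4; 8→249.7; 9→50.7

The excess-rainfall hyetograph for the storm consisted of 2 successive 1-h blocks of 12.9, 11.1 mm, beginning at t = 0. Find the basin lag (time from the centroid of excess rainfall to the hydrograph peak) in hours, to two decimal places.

t_L ≈ 5.04 h

Centroid of excess rainfall: t_c = Σ P_i·t̄_i / ΣP_i = 0.9625 h (block centres at 0.5, 1.5 h).
Hydrograph peak occurs at t = 6 h, so basin lag t_L = 6 − 0.9625 = 5.04 h.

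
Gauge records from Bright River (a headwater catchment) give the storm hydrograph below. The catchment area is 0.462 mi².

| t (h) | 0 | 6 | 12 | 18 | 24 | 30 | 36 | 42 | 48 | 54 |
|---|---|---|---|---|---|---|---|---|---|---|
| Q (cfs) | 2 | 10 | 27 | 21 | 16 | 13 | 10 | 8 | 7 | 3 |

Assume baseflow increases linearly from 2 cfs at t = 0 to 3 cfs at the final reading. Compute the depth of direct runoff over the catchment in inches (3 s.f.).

d ≈ 1.85 in

Direct runoff: 0.00, 7.89, 24.78, 18.67, 13.56, 10.44, 7.33, 5.22, 4.11, 0.00 cfs; ΣQ_DR = 92.00 cfs.
V = ΣQ_DR · Δt = 92.00 × 21600 s = 1.987 × 10^6 ft³.
Over A = 0.462 mi², depth = V / A = 1.85 in.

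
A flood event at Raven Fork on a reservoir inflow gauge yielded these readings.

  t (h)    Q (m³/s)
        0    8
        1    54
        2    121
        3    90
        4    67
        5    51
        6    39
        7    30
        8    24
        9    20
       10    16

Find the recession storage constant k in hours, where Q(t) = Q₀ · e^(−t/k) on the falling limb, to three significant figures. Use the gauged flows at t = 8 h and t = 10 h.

k ≈ 4.93 h

On the falling limb, Q drops from 24 to 16 m³/s between t = 8 h and t = 10 h (Δt = 2 h).
k = −Δt / ln(Q₂/Q₁) = −2 / ln(16/24) = 4.93 h.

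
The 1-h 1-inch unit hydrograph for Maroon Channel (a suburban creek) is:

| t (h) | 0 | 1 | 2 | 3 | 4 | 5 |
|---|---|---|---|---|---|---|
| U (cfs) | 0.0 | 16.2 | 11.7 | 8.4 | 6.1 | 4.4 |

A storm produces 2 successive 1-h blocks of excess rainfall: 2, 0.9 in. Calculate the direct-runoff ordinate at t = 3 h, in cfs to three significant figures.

Q ≈ 27.3 cfs

By discrete convolution, Q_j = Σ (P_i / 1 in) · U_{j−i}.
At t = 3 h (j=3): Q = (2/1)·8.4 + (0.9/1)·11.7 = 27.3 cfs.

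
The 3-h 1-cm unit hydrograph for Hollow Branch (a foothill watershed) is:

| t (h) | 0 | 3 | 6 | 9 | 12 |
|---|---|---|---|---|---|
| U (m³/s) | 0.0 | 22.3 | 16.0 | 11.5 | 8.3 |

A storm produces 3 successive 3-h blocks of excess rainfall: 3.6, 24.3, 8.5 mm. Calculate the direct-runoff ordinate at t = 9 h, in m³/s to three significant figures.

Q ≈ 62.0 m³/s

By discrete convolution, Q_j = Σ (P_i / 10 mm) · U_{j−i}.
At t = 9 h (j=3): Q = (3.6/10)·11.5 + (24.3/10)·16.0 + (8.5/10)·22.3 = 62.0 m³/s.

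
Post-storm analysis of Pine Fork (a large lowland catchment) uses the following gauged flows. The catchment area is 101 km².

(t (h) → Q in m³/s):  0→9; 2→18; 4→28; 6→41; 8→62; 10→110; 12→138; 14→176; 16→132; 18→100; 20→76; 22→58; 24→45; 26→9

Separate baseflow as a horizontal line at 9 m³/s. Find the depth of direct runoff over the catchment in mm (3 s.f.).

Direct runoff: 0.0, 9.0, 19.0, 32.0, 53.0, 101.0, 129.0, 167.0, 123.0, 91.0, 67.0, 49.0, 36.0, 0.0 m³/s; ΣQ_DR = 876.0 m³/s.
V = ΣQ_DR · Δt = 876.0 × 7200 s = 6.307 × 10^6 m³.
Over A = 101 km², depth = V / A = 62.4 mm.

d ≈ 62.4 mm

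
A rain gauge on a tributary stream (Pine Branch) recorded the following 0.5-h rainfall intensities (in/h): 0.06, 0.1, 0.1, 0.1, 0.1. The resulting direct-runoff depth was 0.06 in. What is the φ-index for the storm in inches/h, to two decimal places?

φ ≈ 0.07 in/h

Only the 4 blocks with intensity above φ contribute runoff: 0.1, 0.1, 0.1, 0.1 in/h.
Σ(I−φ)·Δt = d  ⇒  (0.1+0.1+0.1+0.1 − 4φ)·0.5 = 0.06
φ = (0.4000 − 0.06/0.5) / 4 = 0.07 in/h.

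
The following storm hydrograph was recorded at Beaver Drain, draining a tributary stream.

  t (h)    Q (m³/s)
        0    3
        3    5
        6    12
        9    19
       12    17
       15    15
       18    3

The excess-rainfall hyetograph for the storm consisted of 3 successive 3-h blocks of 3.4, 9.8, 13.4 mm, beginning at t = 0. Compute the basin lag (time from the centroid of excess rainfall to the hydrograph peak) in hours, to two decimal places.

t_L ≈ 3.37 h

Centroid of excess rainfall: t_c = Σ P_i·t̄_i / ΣP_i = 5.6278 h (block centres at 1.5, 4.5, 7.5 h).
Hydrograph peak occurs at t = 9 h, so basin lag t_L = 9 − 5.6278 = 3.37 h.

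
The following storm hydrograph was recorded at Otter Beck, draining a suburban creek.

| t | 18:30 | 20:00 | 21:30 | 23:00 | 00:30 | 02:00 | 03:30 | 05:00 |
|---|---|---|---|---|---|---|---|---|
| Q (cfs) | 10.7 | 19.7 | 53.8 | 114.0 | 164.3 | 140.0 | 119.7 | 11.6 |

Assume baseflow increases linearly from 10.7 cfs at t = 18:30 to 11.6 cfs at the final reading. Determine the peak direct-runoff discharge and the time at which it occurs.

Subtracting baseflow gives direct-runoff ordinates: 0.00, 8.87, 42.84, 102.91, 153.09, 128.66, 108.23, 0.00 cfs.
The maximum is 153.09 cfs, occurring at the reading for t = 00:30.

Q_p = 153.09 cfs at t = 00:30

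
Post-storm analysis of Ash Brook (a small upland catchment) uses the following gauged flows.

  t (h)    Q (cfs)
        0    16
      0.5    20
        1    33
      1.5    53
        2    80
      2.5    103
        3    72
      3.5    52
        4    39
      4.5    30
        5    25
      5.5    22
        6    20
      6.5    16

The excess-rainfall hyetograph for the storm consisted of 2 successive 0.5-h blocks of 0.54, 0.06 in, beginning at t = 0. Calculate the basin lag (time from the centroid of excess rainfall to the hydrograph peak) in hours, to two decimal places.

Centroid of excess rainfall: t_c = Σ P_i·t̄_i / ΣP_i = 0.3000 h (block centres at 0.25, 0.75 h).
Hydrograph peak occurs at t = 2.5 h, so basin lag t_L = 2.5 − 0.3000 = 2.20 h.

t_L ≈ 2.20 h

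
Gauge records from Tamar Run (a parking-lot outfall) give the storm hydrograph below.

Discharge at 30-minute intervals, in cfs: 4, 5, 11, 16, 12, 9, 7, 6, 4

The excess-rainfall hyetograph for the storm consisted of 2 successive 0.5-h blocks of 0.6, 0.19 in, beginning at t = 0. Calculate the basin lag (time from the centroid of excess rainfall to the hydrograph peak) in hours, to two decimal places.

t_L ≈ 1.13 h

Centroid of excess rainfall: t_c = Σ P_i·t̄_i / ΣP_i = 0.3703 h (block centres at 0.25, 0.75 h).
Hydrograph peak occurs at t = 1.5 h, so basin lag t_L = 1.5 − 0.3703 = 1.13 h.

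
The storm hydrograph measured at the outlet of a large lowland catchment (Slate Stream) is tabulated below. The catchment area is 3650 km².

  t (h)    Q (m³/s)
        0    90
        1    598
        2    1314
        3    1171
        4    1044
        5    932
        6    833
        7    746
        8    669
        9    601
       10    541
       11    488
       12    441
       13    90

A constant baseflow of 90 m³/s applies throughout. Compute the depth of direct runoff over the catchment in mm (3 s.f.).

d ≈ 8.18 mm

Direct runoff: 0.0, 508.0, 1224.0, 1081.0, 954.0, 842.0, 743.0, 656.0, 579.0, 511.0, 451.0, 398.0, 351.0, 0.0 m³/s; ΣQ_DR = 8298 m³/s.
V = ΣQ_DR · Δt = 8298 × 3600 s = 2.987 × 10^7 m³.
Over A = 3650 km², depth = V / A = 8.18 mm.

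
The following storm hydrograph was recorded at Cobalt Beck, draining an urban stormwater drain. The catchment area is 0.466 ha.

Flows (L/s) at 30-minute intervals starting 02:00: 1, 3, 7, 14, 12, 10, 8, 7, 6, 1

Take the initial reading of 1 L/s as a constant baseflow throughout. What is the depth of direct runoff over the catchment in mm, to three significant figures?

Direct runoff: 0.0, 2.0, 6.0, 13.0, 11.0, 9.0, 7.0, 6.0, 5.0, 0.0 L/s; ΣQ_DR = 59.00 L/s.
V = ΣQ_DR · Δt = 59.00 × 1800 s = 1.062 × 10^5 L.
Over A = 0.466 ha, depth = V / A = 22.8 mm.

d ≈ 22.8 mm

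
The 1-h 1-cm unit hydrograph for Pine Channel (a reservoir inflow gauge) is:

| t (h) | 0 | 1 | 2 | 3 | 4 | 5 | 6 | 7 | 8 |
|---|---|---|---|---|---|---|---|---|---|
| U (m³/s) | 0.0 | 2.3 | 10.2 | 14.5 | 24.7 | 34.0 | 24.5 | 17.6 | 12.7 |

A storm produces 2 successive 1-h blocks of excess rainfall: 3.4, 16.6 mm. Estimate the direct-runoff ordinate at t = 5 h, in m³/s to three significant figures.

Q ≈ 52.6 m³/s

By discrete convolution, Q_j = Σ (P_i / 10 mm) · U_{j−i}.
At t = 5 h (j=5): Q = (3.4/10)·34.0 + (16.6/10)·24.7 = 52.6 m³/s.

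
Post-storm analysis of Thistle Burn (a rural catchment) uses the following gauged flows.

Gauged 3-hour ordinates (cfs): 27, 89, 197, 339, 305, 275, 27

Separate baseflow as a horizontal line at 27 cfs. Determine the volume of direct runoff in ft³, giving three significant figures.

Direct-runoff ordinates (Q − Q_b): 0.0, 62.0, 170.0, 312.0, 278.0, 248.0, 0.0 cfs.
ΣQ_DR = 1070 cfs.
With Δt = 3 h = 10800 s, V = ΣQ_DR · Δt = 1070 × 10800 = 1.16 × 10^7 ft³.

V ≈ 1.16 × 10^7 ft³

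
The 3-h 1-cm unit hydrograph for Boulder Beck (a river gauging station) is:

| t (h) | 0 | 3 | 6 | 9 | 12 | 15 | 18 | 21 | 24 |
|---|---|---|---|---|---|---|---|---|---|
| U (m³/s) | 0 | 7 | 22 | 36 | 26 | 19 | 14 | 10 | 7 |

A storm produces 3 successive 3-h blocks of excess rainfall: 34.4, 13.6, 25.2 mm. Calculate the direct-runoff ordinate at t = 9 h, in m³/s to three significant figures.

Q ≈ 171 m³/s

By discrete convolution, Q_j = Σ (P_i / 10 mm) · U_{j−i}.
At t = 9 h (j=3): Q = (34.4/10)·36 + (13.6/10)·22 + (25.2/10)·7 = 171 m³/s.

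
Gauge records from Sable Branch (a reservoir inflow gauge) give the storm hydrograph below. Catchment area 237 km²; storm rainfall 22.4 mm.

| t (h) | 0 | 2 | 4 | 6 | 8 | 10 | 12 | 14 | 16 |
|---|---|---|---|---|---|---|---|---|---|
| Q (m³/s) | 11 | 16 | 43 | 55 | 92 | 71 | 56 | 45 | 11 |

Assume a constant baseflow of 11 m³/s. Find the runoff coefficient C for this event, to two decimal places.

ΣQ_DR = 301.0 m³/s; V = ΣQ_DR·Δt = 2.167 × 10^6 m³.
Runoff depth d = V / A = 9.144 mm.
C = d / P = 9.144 / 22.4 = 0.41.

C ≈ 0.41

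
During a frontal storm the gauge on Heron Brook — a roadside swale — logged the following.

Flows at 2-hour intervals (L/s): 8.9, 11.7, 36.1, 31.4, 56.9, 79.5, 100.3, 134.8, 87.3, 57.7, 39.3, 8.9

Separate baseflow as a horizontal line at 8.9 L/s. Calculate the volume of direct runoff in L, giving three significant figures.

Direct-runoff ordinates (Q − Q_b): 0.0, 2.8, 27.2, 22.5, 48.0, 70.6, 91.4, 125.9, 78.4, 48.8, 30.4, 0.0 L/s.
ΣQ_DR = 546.0 L/s.
With Δt = 2 h = 7200 s, V = ΣQ_DR · Δt = 546.0 × 7200 = 3.93 × 10^6 L.

V ≈ 3.93 × 10^6 L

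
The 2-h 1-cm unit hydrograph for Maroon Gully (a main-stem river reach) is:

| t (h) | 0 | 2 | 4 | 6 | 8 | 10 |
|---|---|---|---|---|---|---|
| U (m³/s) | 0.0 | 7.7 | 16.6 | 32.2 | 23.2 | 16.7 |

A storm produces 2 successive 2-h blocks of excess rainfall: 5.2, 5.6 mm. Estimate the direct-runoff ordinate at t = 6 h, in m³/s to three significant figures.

Q ≈ 26.0 m³/s

By discrete convolution, Q_j = Σ (P_i / 10 mm) · U_{j−i}.
At t = 6 h (j=3): Q = (5.2/10)·32.2 + (5.6/10)·16.6 = 26.0 m³/s.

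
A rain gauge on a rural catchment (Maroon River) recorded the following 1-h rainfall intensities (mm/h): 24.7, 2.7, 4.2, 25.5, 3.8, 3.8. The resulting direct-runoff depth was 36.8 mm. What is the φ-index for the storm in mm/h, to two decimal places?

Only the 2 blocks with intensity above φ contribute runoff: 24.7, 25.5 mm/h.
Σ(I−φ)·Δt = d  ⇒  (24.7+25.5 − 2φ)·1 = 36.8
φ = (50.20 − 36.8/1) / 2 = 6.70 mm/h.

φ ≈ 6.70 mm/h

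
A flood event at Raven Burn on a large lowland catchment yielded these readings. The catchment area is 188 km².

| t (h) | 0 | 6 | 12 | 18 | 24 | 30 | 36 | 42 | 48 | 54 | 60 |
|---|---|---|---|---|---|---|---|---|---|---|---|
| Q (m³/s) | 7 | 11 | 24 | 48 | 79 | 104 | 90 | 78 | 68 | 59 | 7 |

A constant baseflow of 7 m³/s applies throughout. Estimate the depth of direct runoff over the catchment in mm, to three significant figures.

Direct runoff: 0.0, 4.0, 17.0, 41.0, 72.0, 97.0, 83.0, 71.0, 61.0, 52.0, 0.0 m³/s; ΣQ_DR = 498.0 m³/s.
V = ΣQ_DR · Δt = 498.0 × 21600 s = 1.076 × 10^7 m³.
Over A = 188 km², depth = V / A = 57.2 mm.

d ≈ 57.2 mm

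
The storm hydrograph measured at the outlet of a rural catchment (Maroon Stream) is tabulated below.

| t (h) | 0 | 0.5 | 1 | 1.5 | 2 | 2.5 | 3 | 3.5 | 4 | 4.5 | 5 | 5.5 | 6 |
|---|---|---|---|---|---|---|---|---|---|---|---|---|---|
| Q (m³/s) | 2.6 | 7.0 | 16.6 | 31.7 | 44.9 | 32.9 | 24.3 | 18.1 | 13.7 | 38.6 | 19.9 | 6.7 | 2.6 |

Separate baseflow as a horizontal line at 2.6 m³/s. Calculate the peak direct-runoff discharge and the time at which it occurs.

Q_p = 42.3 m³/s at t = 2 h

Subtracting baseflow gives direct-runoff ordinates: 0.0, 4.4, 14.0, 29.1, 42.3, 30.3, 21.7, 15.5, 11.1, 36.0, 17.3, 4.1, 0.0 m³/s.
The maximum is 42.3 m³/s, occurring at the reading for t = 2 h.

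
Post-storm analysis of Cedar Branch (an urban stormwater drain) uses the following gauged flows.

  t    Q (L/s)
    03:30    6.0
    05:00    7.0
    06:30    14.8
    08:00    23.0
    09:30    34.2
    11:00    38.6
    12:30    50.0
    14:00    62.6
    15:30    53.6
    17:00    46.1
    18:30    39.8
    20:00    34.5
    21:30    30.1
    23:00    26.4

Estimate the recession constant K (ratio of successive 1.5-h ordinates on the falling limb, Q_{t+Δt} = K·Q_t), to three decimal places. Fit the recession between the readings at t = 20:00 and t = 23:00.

K ≈ 0.875

Using the recession-limb readings at t = 20:00 and t = 23:00: Q falls from 34.5 to 26.4 L/s over 2 intervals.
K = (Q₂/Q₁)^(1/2) = (26.4/34.5)^(1/2) = 0.875.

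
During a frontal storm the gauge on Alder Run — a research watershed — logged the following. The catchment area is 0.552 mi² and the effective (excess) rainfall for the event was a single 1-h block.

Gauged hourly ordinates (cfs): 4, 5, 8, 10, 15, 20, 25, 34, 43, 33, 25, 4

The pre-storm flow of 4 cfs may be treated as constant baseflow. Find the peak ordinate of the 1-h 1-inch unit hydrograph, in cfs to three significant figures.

U_p ≈ 78.0 cfs

Direct runoff: 0.0, 1.0, 4.0, 6.0, 11.0, 16.0, 21.0, 30.0, 39.0, 29.0, 21.0, 0.0 cfs; ΣQ_DR = 178.0 cfs, peak = 39.0 cfs.
Runoff depth d = ΣQ_DR·Δt / A = 178.0 × 3600 / (0.552 mi²) = 0.4997 in.
The 1-inch UH is the DRH scaled by (1 in)/d, so U_p = 39.0 × 1/0.4997 = 78.0 cfs.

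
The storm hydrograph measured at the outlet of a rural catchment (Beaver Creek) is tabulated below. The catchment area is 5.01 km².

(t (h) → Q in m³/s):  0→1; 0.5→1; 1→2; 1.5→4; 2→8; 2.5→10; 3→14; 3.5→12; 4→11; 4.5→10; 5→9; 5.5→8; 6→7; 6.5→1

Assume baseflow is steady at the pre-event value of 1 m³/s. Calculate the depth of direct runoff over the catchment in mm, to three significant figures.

d ≈ 30.2 mm

Direct runoff: 0.0, 0.0, 1.0, 3.0, 7.0, 9.0, 13.0, 11.0, 10.0, 9.0, 8.0, 7.0, 6.0, 0.0 m³/s; ΣQ_DR = 84.00 m³/s.
V = ΣQ_DR · Δt = 84.00 × 1800 s = 1.512 × 10^5 m³.
Over A = 5.01 km², depth = V / A = 30.2 mm.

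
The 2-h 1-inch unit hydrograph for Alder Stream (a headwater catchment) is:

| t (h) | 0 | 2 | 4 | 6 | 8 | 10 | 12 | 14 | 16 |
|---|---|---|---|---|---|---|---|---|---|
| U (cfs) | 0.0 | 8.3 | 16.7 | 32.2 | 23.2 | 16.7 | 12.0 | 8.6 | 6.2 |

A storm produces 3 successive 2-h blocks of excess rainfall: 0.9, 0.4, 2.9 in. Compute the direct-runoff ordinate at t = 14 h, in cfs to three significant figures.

By discrete convolution, Q_j = Σ (P_i / 1 in) · U_{j−i}.
At t = 14 h (j=7): Q = (0.9/1)·8.6 + (0.4/1)·12.0 + (2.9/1)·16.7 = 61.0 cfs.

Q ≈ 61.0 cfs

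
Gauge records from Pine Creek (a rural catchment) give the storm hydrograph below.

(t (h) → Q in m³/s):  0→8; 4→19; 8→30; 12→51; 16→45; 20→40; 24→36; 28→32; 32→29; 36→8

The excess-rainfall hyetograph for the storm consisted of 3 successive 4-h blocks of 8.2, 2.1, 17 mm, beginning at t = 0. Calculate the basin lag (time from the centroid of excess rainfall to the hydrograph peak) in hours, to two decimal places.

Centroid of excess rainfall: t_c = Σ P_i·t̄_i / ΣP_i = 7.2894 h (block centres at 2, 6, 10 h).
Hydrograph peak occurs at t = 12 h, so basin lag t_L = 12 − 7.2894 = 4.71 h.

t_L ≈ 4.71 h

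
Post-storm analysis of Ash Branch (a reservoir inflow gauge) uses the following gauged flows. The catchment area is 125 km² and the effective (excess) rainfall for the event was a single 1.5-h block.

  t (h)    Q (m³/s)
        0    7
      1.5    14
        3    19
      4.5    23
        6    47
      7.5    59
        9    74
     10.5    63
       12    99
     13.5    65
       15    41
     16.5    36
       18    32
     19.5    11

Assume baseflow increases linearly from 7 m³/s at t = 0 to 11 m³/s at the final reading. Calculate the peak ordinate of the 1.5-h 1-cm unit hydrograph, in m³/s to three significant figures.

Direct runoff: 0.00, 6.69, 11.38, 15.08, 38.77, 50.46, 65.15, 53.85, 89.54, 55.23, 30.92, 25.62, 21.31, 0.00 m³/s; ΣQ_DR = 464.0 m³/s, peak = 89.54 m³/s.
Runoff depth d = ΣQ_DR·Δt / A = 464.0 × 5400 / (125 km²) = 20.04 mm.
The 1-cm UH is the DRH scaled by (10 mm)/d, so U_p = 89.54 × 10/20.04 = 44.7 m³/s.

U_p ≈ 44.7 m³/s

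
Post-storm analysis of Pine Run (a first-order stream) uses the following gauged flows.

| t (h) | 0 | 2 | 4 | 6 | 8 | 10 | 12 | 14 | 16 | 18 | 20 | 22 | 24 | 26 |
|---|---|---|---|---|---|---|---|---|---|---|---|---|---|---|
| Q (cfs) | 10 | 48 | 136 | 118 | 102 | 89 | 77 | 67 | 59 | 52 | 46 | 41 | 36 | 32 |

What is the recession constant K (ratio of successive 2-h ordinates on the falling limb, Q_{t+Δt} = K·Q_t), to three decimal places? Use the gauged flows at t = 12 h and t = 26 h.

K ≈ 0.882

Using the recession-limb readings at t = 12 h and t = 26 h: Q falls from 77 to 32 cfs over 7 intervals.
K = (Q₂/Q₁)^(1/7) = (32/77)^(1/7) = 0.882.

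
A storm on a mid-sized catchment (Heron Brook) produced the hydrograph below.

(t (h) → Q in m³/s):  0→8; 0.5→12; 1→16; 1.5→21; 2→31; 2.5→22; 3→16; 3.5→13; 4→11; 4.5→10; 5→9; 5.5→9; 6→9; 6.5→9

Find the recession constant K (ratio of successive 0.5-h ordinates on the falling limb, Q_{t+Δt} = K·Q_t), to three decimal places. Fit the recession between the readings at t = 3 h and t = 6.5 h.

K ≈ 0.921

Using the recession-limb readings at t = 3 h and t = 6.5 h: Q falls from 16 to 9 m³/s over 7 intervals.
K = (Q₂/Q₁)^(1/7) = (9/16)^(1/7) = 0.921.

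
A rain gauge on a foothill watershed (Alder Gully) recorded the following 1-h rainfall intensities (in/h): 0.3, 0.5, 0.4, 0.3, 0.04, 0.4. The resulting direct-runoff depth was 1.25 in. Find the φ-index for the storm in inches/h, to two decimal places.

φ ≈ 0.13 in/h

Only the 5 blocks with intensity above φ contribute runoff: 0.3, 0.5, 0.4, 0.3, 0.4 in/h.
Σ(I−φ)·Δt = d  ⇒  (0.3+0.5+0.4+0.3+0.4 − 5φ)·1 = 1.25
φ = (1.900 − 1.25/1) / 5 = 0.13 in/h.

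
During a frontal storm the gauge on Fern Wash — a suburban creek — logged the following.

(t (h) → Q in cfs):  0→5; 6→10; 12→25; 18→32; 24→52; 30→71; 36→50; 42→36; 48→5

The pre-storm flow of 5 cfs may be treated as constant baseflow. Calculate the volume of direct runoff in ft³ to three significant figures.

Direct-runoff ordinates (Q − Q_b): 0.0, 5.0, 20.0, 27.0, 47.0, 66.0, 45.0, 31.0, 0.0 cfs.
ΣQ_DR = 241.0 cfs.
With Δt = 6 h = 21600 s, V = ΣQ_DR · Δt = 241.0 × 21600 = 5.21 × 10^6 ft³.

V ≈ 5.21 × 10^6 ft³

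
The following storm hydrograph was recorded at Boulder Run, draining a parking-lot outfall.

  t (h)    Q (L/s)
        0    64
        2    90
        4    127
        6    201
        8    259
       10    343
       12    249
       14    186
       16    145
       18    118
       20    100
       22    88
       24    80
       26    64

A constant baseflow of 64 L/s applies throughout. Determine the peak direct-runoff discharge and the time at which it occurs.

Subtracting baseflow gives direct-runoff ordinates: 0.0, 26.0, 63.0, 137.0, 195.0, 279.0, 185.0, 122.0, 81.0, 54.0, 36.0, 24.0, 16.0, 0.0 L/s.
The maximum is 279.0 L/s, occurring at the reading for t = 10 h.

Q_p = 279.0 L/s at t = 10 h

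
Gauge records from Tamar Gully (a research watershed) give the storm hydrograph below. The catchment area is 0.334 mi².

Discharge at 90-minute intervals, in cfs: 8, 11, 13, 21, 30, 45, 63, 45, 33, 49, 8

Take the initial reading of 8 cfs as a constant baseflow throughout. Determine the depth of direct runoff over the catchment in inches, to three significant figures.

Direct runoff: 0.0, 3.0, 5.0, 13.0, 22.0, 37.0, 55.0, 37.0, 25.0, 41.0, 0.0 cfs; ΣQ_DR = 238.0 cfs.
V = ΣQ_DR · Δt = 238.0 × 5400 s = 1.285 × 10^6 ft³.
Over A = 0.334 mi², depth = V / A = 1.66 in.

d ≈ 1.66 in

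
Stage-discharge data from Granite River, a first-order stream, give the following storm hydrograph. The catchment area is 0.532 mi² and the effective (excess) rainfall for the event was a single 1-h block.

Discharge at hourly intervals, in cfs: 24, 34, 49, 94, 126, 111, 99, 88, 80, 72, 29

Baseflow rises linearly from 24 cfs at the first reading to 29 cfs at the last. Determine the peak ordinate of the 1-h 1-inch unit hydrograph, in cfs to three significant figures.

Direct runoff: 0.00, 9.50, 24.00, 68.50, 100.00, 84.50, 72.00, 60.50, 52.00, 43.50, 0.00 cfs; ΣQ_DR = 514.5 cfs, peak = 100.00 cfs.
Runoff depth d = ΣQ_DR·Δt / A = 514.5 × 3600 / (0.532 mi²) = 1.499 in.
The 1-inch UH is the DRH scaled by (1 in)/d, so U_p = 100.00 × 1/1.499 = 66.7 cfs.

U_p ≈ 66.7 cfs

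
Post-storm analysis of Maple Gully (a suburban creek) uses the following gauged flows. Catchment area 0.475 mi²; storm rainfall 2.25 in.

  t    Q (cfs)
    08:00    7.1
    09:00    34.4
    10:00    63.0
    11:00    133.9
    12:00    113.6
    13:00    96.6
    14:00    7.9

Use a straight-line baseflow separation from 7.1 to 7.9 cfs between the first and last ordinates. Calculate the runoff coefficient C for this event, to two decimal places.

ΣQ_DR = 404.0 cfs; V = ΣQ_DR·Δt = 1.454 × 10^6 ft³.
Runoff depth d = V / A = 1.318 in.
C = d / P = 1.318 / 2.25 = 0.59.

C ≈ 0.59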